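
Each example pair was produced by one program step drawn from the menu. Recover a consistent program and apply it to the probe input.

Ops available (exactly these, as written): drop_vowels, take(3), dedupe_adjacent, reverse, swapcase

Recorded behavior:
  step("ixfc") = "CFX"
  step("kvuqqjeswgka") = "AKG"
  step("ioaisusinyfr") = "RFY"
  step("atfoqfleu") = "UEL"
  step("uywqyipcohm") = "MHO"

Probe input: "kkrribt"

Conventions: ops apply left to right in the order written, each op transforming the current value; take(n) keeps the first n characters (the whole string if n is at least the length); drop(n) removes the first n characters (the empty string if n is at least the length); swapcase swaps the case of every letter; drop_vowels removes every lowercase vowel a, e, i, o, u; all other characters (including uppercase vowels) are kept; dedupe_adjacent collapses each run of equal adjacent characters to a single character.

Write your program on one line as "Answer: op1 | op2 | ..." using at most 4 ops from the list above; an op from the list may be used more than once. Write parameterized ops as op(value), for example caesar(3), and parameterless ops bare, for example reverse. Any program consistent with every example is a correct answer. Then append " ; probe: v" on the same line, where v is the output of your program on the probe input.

swapcase | reverse | take(3) ; probe: "TBI"

Check, running the answer program on each example:
  "ixfc" -> "IXFC" -> "CFXI" -> "CFX"
  "kvuqqjeswgka" -> "KVUQQJESWGKA" -> "AKGWSEJQQUVK" -> "AKG"
  "ioaisusinyfr" -> "IOAISUSINYFR" -> "RFYNISUSIAOI" -> "RFY"
  "atfoqfleu" -> "ATFOQFLEU" -> "UELFQOFTA" -> "UEL"
  "uywqyipcohm" -> "UYWQYIPCOHM" -> "MHOCPIYQWYU" -> "MHO"
  probe: "kkrribt" -> "KKRRIBT" -> "TBIRRKK" -> "TBI"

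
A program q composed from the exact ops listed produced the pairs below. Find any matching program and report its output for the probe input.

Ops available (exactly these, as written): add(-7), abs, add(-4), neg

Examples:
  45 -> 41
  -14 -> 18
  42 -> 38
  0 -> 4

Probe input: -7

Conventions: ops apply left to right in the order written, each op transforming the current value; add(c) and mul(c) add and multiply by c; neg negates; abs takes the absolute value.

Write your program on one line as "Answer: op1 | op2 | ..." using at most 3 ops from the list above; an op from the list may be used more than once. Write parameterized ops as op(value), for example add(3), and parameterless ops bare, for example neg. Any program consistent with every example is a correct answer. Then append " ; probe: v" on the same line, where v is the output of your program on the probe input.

add(-4) | abs ; probe: 11

Check, running the answer program on each example:
  45 -> 41 -> 41
  -14 -> -18 -> 18
  42 -> 38 -> 38
  0 -> -4 -> 4
  probe: -7 -> -11 -> 11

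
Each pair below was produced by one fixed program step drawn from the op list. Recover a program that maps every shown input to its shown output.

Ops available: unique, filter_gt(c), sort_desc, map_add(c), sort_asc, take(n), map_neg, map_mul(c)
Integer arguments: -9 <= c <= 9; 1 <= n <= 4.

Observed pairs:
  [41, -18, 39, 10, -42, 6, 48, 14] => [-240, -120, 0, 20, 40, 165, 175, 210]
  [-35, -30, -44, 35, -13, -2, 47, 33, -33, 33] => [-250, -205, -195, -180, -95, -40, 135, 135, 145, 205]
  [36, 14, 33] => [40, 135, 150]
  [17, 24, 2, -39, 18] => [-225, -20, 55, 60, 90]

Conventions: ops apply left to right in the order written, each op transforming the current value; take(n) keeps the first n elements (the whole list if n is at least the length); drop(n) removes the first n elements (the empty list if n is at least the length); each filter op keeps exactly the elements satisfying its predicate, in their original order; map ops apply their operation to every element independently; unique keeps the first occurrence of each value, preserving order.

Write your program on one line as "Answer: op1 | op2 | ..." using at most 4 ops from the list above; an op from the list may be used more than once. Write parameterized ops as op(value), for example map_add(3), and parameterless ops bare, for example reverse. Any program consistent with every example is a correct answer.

map_add(-6) | map_mul(5) | sort_asc

Check, running the answer program on each example:
  [41, -18, 39, 10, -42, 6, 48, 14] -> [35, -24, 33, 4, -48, 0, 42, 8] -> [175, -120, 165, 20, -240, 0, 210, 40] -> [-240, -120, 0, 20, 40, 165, 175, 210]
  [-35, -30, -44, 35, -13, -2, 47, 33, -33, 33] -> [-41, -36, -50, 29, -19, -8, 41, 27, -39, 27] -> [-205, -180, -250, 145, -95, -40, 205, 135, -195, 135] -> [-250, -205, -195, -180, -95, -40, 135, 135, 145, 205]
  [36, 14, 33] -> [30, 8, 27] -> [150, 40, 135] -> [40, 135, 150]
  [17, 24, 2, -39, 18] -> [11, 18, -4, -45, 12] -> [55, 90, -20, -225, 60] -> [-225, -20, 55, 60, 90]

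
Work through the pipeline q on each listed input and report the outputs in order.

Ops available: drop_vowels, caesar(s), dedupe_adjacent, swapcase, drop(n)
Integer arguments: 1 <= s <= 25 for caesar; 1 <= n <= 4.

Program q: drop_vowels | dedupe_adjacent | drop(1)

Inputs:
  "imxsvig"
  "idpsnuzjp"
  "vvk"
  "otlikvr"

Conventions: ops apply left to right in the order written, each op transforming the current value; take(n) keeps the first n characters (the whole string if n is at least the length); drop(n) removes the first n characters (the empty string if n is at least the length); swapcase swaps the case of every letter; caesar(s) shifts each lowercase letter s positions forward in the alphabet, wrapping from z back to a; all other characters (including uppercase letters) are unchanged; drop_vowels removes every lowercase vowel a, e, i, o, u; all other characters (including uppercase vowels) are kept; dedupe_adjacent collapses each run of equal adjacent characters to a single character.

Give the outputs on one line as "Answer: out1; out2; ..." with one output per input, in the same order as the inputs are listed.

Execution, op by op:
  "imxsvig" -> "mxsvg" -> "mxsvg" -> "xsvg"
  "idpsnuzjp" -> "dpsnzjp" -> "dpsnzjp" -> "psnzjp"
  "vvk" -> "vvk" -> "vk" -> "k"
  "otlikvr" -> "tlkvr" -> "tlkvr" -> "lkvr"

"xsvg"; "psnzjp"; "k"; "lkvr"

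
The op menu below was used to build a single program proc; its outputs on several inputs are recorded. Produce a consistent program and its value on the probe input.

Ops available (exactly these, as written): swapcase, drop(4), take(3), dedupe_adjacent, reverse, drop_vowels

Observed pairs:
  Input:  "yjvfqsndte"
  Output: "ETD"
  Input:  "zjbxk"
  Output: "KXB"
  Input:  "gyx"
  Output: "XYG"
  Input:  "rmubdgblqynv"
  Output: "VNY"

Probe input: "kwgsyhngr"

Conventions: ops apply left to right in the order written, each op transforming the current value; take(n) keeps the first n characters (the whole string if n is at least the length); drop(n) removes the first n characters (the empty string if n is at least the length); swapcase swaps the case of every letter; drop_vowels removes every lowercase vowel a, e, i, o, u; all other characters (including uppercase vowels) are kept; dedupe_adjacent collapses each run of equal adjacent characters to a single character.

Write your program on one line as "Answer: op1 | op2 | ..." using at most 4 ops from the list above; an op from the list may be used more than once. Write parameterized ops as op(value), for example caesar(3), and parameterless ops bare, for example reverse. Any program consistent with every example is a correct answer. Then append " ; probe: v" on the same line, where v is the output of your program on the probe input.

reverse | take(3) | swapcase ; probe: "RGN"

Check, running the answer program on each example:
  "yjvfqsndte" -> "etdnsqfvjy" -> "etd" -> "ETD"
  "zjbxk" -> "kxbjz" -> "kxb" -> "KXB"
  "gyx" -> "xyg" -> "xyg" -> "XYG"
  "rmubdgblqynv" -> "vnyqlbgdbumr" -> "vny" -> "VNY"
  probe: "kwgsyhngr" -> "rgnhysgwk" -> "rgn" -> "RGN"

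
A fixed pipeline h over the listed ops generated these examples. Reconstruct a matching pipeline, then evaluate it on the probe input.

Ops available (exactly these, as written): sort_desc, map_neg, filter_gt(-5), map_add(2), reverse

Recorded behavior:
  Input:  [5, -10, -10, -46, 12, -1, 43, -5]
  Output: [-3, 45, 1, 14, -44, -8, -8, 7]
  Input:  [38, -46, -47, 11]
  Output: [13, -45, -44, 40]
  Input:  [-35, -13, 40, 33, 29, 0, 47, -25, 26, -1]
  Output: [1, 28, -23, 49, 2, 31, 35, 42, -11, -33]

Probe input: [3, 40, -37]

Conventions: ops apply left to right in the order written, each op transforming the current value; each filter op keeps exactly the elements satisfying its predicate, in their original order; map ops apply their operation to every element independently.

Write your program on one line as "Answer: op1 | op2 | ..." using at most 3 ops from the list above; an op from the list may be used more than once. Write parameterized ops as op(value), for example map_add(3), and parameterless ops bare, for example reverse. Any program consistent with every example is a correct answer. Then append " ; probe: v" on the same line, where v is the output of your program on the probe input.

map_add(2) | reverse ; probe: [-35, 42, 5]

Check, running the answer program on each example:
  [5, -10, -10, -46, 12, -1, 43, -5] -> [7, -8, -8, -44, 14, 1, 45, -3] -> [-3, 45, 1, 14, -44, -8, -8, 7]
  [38, -46, -47, 11] -> [40, -44, -45, 13] -> [13, -45, -44, 40]
  [-35, -13, 40, 33, 29, 0, 47, -25, 26, -1] -> [-33, -11, 42, 35, 31, 2, 49, -23, 28, 1] -> [1, 28, -23, 49, 2, 31, 35, 42, -11, -33]
  probe: [3, 40, -37] -> [5, 42, -35] -> [-35, 42, 5]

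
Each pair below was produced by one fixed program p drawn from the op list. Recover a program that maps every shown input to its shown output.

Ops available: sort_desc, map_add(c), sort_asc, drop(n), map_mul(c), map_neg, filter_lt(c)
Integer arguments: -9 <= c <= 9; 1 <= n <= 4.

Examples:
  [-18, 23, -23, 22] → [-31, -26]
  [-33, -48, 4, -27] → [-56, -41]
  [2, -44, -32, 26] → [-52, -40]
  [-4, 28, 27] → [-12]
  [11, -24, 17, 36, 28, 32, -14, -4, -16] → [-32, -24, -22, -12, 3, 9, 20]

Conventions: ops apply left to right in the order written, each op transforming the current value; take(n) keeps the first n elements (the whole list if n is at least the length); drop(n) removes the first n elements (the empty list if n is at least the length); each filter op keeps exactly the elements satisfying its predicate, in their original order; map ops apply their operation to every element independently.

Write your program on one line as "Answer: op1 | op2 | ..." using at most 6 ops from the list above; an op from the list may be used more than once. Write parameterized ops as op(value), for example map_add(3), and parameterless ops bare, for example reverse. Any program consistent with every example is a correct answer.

map_add(-6) | sort_desc | map_add(-2) | drop(2) | sort_asc

Check, running the answer program on each example:
  [-18, 23, -23, 22] -> [-24, 17, -29, 16] -> [17, 16, -24, -29] -> [15, 14, -26, -31] -> [-26, -31] -> [-31, -26]
  [-33, -48, 4, -27] -> [-39, -54, -2, -33] -> [-2, -33, -39, -54] -> [-4, -35, -41, -56] -> [-41, -56] -> [-56, -41]
  [2, -44, -32, 26] -> [-4, -50, -38, 20] -> [20, -4, -38, -50] -> [18, -6, -40, -52] -> [-40, -52] -> [-52, -40]
  [-4, 28, 27] -> [-10, 22, 21] -> [22, 21, -10] -> [20, 19, -12] -> [-12] -> [-12]
  [11, -24, 17, 36, 28, 32, -14, -4, -16] -> [5, -30, 11, 30, 22, 26, -20, -10, -22] -> [30, 26, 22, 11, 5, -10, -20, -22, -30] -> [28, 24, 20, 9, 3, -12, -22, -24, -32] -> [20, 9, 3, -12, -22, -24, -32] -> [-32, -24, -22, -12, 3, 9, 20]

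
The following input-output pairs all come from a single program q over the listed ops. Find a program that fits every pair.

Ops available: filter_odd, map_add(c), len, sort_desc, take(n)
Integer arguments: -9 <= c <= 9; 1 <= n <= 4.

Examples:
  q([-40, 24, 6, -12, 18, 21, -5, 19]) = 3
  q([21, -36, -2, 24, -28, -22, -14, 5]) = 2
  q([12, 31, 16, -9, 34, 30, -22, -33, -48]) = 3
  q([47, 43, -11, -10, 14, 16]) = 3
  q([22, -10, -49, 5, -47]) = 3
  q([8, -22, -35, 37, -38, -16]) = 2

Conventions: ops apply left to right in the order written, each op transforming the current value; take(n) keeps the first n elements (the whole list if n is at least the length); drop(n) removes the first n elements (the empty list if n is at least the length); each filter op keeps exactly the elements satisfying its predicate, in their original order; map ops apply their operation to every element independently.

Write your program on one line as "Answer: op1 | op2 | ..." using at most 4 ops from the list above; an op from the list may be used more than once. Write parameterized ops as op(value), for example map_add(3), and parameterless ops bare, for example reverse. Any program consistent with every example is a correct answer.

sort_desc | filter_odd | map_add(4) | len

Check, running the answer program on each example:
  [-40, 24, 6, -12, 18, 21, -5, 19] -> [24, 21, 19, 18, 6, -5, -12, -40] -> [21, 19, -5] -> [25, 23, -1] -> 3
  [21, -36, -2, 24, -28, -22, -14, 5] -> [24, 21, 5, -2, -14, -22, -28, -36] -> [21, 5] -> [25, 9] -> 2
  [12, 31, 16, -9, 34, 30, -22, -33, -48] -> [34, 31, 30, 16, 12, -9, -22, -33, -48] -> [31, -9, -33] -> [35, -5, -29] -> 3
  [47, 43, -11, -10, 14, 16] -> [47, 43, 16, 14, -10, -11] -> [47, 43, -11] -> [51, 47, -7] -> 3
  [22, -10, -49, 5, -47] -> [22, 5, -10, -47, -49] -> [5, -47, -49] -> [9, -43, -45] -> 3
  [8, -22, -35, 37, -38, -16] -> [37, 8, -16, -22, -35, -38] -> [37, -35] -> [41, -31] -> 2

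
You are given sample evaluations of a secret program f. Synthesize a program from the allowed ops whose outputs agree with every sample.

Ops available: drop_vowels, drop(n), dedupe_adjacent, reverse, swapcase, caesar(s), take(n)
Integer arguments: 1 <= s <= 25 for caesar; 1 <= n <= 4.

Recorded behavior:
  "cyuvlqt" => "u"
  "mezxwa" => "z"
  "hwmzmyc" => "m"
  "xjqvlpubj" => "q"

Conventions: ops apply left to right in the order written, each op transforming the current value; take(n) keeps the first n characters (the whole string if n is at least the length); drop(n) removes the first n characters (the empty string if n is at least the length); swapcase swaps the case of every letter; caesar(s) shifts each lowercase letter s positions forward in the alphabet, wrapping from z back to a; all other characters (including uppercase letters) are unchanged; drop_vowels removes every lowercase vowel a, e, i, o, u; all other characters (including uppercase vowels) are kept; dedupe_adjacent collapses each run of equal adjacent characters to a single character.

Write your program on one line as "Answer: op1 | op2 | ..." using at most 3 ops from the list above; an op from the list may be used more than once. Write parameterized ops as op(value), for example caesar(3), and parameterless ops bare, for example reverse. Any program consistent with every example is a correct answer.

take(3) | drop(2)

Check, running the answer program on each example:
  "cyuvlqt" -> "cyu" -> "u"
  "mezxwa" -> "mez" -> "z"
  "hwmzmyc" -> "hwm" -> "m"
  "xjqvlpubj" -> "xjq" -> "q"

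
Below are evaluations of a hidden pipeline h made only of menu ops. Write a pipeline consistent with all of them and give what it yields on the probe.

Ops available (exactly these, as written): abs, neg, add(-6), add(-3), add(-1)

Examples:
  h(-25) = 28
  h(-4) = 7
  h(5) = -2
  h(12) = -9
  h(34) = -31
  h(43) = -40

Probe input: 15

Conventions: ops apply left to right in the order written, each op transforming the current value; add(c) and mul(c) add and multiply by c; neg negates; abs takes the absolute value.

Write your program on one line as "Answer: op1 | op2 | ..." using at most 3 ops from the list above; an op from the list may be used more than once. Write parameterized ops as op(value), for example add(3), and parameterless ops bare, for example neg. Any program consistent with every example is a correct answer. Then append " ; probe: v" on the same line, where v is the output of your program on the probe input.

add(-6) | neg | add(-3) ; probe: -12

Check, running the answer program on each example:
  -25 -> -31 -> 31 -> 28
  -4 -> -10 -> 10 -> 7
  5 -> -1 -> 1 -> -2
  12 -> 6 -> -6 -> -9
  34 -> 28 -> -28 -> -31
  43 -> 37 -> -37 -> -40
  probe: 15 -> 9 -> -9 -> -12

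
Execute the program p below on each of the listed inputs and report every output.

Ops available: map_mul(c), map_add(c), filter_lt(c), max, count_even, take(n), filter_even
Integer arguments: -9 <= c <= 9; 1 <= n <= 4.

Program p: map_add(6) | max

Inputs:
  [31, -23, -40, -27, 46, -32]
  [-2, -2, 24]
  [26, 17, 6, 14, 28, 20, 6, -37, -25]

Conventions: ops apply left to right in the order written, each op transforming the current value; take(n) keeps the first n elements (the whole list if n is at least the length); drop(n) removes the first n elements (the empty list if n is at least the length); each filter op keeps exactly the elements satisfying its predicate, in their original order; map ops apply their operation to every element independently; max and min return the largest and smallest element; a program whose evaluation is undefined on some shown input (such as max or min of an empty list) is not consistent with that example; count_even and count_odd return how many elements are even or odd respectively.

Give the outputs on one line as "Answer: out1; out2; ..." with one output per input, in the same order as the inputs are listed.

52; 30; 34

Execution, op by op:
  [31, -23, -40, -27, 46, -32] -> [37, -17, -34, -21, 52, -26] -> 52
  [-2, -2, 24] -> [4, 4, 30] -> 30
  [26, 17, 6, 14, 28, 20, 6, -37, -25] -> [32, 23, 12, 20, 34, 26, 12, -31, -19] -> 34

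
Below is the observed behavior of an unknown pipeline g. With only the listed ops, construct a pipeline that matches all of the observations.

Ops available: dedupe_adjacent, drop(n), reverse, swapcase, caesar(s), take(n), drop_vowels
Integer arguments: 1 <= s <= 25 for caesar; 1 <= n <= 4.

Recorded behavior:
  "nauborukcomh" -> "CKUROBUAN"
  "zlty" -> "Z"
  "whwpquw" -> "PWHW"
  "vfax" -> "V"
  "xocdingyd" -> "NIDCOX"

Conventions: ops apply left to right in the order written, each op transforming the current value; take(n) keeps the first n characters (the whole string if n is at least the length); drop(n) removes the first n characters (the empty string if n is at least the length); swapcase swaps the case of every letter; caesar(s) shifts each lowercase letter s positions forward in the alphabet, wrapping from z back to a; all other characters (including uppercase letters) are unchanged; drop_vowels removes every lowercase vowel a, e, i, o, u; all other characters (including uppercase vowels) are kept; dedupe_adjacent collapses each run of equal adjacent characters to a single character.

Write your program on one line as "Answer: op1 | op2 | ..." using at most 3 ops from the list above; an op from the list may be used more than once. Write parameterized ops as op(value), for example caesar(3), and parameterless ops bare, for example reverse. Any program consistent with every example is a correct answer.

reverse | swapcase | drop(3)

Check, running the answer program on each example:
  "nauborukcomh" -> "hmockurobuan" -> "HMOCKUROBUAN" -> "CKUROBUAN"
  "zlty" -> "ytlz" -> "YTLZ" -> "Z"
  "whwpquw" -> "wuqpwhw" -> "WUQPWHW" -> "PWHW"
  "vfax" -> "xafv" -> "XAFV" -> "V"
  "xocdingyd" -> "dygnidcox" -> "DYGNIDCOX" -> "NIDCOX"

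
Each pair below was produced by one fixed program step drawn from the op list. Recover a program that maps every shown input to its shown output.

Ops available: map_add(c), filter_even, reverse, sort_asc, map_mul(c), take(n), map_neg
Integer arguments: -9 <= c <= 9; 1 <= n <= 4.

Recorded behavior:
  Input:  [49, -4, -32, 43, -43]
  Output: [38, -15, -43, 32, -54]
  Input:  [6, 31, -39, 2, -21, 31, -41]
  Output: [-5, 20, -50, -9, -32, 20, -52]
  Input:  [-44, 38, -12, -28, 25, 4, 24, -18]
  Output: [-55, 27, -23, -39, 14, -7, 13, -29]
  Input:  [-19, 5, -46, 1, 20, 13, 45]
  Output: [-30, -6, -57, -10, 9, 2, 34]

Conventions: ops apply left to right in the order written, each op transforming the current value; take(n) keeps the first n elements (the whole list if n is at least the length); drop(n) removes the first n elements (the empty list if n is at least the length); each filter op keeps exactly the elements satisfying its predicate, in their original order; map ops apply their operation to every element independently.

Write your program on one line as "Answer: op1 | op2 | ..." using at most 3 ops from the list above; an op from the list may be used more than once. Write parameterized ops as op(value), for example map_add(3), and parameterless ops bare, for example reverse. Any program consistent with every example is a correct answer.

map_add(-4) | map_add(-9) | map_add(2)

Check, running the answer program on each example:
  [49, -4, -32, 43, -43] -> [45, -8, -36, 39, -47] -> [36, -17, -45, 30, -56] -> [38, -15, -43, 32, -54]
  [6, 31, -39, 2, -21, 31, -41] -> [2, 27, -43, -2, -25, 27, -45] -> [-7, 18, -52, -11, -34, 18, -54] -> [-5, 20, -50, -9, -32, 20, -52]
  [-44, 38, -12, -28, 25, 4, 24, -18] -> [-48, 34, -16, -32, 21, 0, 20, -22] -> [-57, 25, -25, -41, 12, -9, 11, -31] -> [-55, 27, -23, -39, 14, -7, 13, -29]
  [-19, 5, -46, 1, 20, 13, 45] -> [-23, 1, -50, -3, 16, 9, 41] -> [-32, -8, -59, -12, 7, 0, 32] -> [-30, -6, -57, -10, 9, 2, 34]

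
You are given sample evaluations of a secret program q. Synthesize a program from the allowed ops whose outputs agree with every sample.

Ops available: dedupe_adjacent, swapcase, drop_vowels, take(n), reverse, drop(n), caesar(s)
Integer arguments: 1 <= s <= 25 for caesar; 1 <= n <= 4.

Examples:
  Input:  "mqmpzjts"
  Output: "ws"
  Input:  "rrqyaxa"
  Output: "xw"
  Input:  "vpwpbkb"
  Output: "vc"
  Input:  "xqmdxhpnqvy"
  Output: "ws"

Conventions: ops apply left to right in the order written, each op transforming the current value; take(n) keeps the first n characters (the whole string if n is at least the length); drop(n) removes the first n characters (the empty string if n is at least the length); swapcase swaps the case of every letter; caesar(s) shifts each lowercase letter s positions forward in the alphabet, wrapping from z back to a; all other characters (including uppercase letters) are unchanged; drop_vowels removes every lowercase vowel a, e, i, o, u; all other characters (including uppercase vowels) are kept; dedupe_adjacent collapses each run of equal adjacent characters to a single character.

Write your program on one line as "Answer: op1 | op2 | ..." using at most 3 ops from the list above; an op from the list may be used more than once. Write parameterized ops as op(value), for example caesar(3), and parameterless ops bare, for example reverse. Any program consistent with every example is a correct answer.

drop(1) | caesar(6) | take(2)

Check, running the answer program on each example:
  "mqmpzjts" -> "qmpzjts" -> "wsvfpzy" -> "ws"
  "rrqyaxa" -> "rqyaxa" -> "xwegdg" -> "xw"
  "vpwpbkb" -> "pwpbkb" -> "vcvhqh" -> "vc"
  "xqmdxhpnqvy" -> "qmdxhpnqvy" -> "wsjdnvtwbe" -> "ws"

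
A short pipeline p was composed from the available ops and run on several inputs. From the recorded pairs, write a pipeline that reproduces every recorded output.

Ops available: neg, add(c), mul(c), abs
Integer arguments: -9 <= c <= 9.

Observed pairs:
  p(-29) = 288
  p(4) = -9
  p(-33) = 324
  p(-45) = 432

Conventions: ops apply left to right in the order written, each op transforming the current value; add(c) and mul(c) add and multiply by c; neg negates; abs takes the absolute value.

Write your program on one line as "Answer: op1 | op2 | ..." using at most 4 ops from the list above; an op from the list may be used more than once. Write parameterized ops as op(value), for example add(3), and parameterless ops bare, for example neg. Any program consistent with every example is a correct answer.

add(2) | add(-5) | mul(-9)

Check, running the answer program on each example:
  -29 -> -27 -> -32 -> 288
  4 -> 6 -> 1 -> -9
  -33 -> -31 -> -36 -> 324
  -45 -> -43 -> -48 -> 432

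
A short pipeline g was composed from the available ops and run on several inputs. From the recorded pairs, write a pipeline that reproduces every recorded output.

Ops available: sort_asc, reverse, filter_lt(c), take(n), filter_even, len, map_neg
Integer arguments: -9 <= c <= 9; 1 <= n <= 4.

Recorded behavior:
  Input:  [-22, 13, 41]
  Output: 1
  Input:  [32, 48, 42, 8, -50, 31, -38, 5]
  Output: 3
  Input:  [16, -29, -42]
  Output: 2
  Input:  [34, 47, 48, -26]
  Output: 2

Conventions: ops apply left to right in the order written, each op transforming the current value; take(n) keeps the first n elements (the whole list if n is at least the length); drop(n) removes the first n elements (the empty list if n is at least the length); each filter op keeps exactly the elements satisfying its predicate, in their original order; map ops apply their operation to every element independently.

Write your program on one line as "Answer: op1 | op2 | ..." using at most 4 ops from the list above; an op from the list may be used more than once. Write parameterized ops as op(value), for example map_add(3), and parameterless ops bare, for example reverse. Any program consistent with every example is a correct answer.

take(3) | filter_even | map_neg | len

Check, running the answer program on each example:
  [-22, 13, 41] -> [-22, 13, 41] -> [-22] -> [22] -> 1
  [32, 48, 42, 8, -50, 31, -38, 5] -> [32, 48, 42] -> [32, 48, 42] -> [-32, -48, -42] -> 3
  [16, -29, -42] -> [16, -29, -42] -> [16, -42] -> [-16, 42] -> 2
  [34, 47, 48, -26] -> [34, 47, 48] -> [34, 48] -> [-34, -48] -> 2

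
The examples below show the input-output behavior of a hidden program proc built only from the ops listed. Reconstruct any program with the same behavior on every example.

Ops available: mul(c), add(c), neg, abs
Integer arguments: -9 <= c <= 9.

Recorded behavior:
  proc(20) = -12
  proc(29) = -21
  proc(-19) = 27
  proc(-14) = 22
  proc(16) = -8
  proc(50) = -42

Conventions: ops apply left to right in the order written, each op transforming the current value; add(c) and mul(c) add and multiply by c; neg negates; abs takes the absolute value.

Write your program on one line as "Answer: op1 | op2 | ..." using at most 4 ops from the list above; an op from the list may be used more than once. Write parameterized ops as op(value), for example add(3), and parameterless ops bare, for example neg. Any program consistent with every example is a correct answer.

neg | add(2) | add(6)

Check, running the answer program on each example:
  20 -> -20 -> -18 -> -12
  29 -> -29 -> -27 -> -21
  -19 -> 19 -> 21 -> 27
  -14 -> 14 -> 16 -> 22
  16 -> -16 -> -14 -> -8
  50 -> -50 -> -48 -> -42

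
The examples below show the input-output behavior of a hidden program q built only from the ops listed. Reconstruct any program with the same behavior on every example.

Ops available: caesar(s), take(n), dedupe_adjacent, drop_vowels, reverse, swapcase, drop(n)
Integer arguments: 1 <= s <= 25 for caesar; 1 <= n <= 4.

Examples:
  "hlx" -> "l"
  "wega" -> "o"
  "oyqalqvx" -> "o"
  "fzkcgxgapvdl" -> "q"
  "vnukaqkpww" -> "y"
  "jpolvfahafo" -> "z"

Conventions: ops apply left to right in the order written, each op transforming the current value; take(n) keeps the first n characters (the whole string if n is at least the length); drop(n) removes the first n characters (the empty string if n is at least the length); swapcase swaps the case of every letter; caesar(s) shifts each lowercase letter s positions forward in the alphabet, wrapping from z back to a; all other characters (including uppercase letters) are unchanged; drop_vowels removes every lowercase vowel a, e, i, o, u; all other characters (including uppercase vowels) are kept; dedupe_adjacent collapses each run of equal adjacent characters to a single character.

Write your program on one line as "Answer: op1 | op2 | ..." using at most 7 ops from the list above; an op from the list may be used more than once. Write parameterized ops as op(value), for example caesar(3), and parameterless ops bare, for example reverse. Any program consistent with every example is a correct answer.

caesar(14) | drop(1) | take(3) | drop(1) | reverse | take(1)

Check, running the answer program on each example:
  "hlx" -> "vzl" -> "zl" -> "zl" -> "l" -> "l" -> "l"
  "wega" -> "ksuo" -> "suo" -> "suo" -> "uo" -> "ou" -> "o"
  "oyqalqvx" -> "cmeozejl" -> "meozejl" -> "meo" -> "eo" -> "oe" -> "o"
  "fzkcgxgapvdl" -> "tnyquluodjrz" -> "nyquluodjrz" -> "nyq" -> "yq" -> "qy" -> "q"
  "vnukaqkpww" -> "jbiyoeydkk" -> "biyoeydkk" -> "biy" -> "iy" -> "yi" -> "y"
  "jpolvfahafo" -> "xdczjtovotc" -> "dczjtovotc" -> "dcz" -> "cz" -> "zc" -> "z"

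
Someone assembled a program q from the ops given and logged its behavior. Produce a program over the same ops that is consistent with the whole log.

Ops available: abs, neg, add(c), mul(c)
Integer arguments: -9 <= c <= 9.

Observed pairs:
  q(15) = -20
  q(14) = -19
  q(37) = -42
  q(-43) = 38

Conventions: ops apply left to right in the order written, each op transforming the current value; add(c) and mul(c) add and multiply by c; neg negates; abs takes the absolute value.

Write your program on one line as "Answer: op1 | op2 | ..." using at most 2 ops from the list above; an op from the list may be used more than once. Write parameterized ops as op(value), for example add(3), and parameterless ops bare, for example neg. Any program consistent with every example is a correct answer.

add(5) | neg

Check, running the answer program on each example:
  15 -> 20 -> -20
  14 -> 19 -> -19
  37 -> 42 -> -42
  -43 -> -38 -> 38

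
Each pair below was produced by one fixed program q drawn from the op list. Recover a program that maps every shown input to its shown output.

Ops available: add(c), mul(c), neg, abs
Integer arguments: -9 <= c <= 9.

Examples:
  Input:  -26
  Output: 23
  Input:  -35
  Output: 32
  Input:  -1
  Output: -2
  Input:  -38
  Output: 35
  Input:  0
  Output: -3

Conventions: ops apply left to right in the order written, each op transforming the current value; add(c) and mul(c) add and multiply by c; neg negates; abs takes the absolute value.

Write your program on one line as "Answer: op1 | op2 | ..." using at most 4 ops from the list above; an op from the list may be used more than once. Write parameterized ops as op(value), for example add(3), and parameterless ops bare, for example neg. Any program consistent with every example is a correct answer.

neg | add(1) | add(2) | add(-6)

Check, running the answer program on each example:
  -26 -> 26 -> 27 -> 29 -> 23
  -35 -> 35 -> 36 -> 38 -> 32
  -1 -> 1 -> 2 -> 4 -> -2
  -38 -> 38 -> 39 -> 41 -> 35
  0 -> 0 -> 1 -> 3 -> -3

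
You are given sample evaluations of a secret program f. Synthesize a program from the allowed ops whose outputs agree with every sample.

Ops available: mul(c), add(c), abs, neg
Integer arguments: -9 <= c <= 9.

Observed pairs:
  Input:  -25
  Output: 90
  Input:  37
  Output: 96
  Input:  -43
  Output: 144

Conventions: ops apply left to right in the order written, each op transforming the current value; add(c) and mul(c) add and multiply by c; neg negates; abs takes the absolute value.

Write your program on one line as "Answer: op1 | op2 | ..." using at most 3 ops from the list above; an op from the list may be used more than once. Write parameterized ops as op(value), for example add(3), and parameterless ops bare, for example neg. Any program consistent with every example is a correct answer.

add(-5) | mul(-3) | abs

Check, running the answer program on each example:
  -25 -> -30 -> 90 -> 90
  37 -> 32 -> -96 -> 96
  -43 -> -48 -> 144 -> 144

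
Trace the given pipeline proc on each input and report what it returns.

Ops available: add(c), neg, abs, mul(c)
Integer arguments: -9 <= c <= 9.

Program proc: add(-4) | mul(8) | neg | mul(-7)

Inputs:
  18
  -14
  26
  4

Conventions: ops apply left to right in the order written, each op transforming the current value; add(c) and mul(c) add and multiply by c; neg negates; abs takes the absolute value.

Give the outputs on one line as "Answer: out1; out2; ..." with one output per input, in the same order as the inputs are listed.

784; -1008; 1232; 0

Execution, op by op:
  18 -> 14 -> 112 -> -112 -> 784
  -14 -> -18 -> -144 -> 144 -> -1008
  26 -> 22 -> 176 -> -176 -> 1232
  4 -> 0 -> 0 -> 0 -> 0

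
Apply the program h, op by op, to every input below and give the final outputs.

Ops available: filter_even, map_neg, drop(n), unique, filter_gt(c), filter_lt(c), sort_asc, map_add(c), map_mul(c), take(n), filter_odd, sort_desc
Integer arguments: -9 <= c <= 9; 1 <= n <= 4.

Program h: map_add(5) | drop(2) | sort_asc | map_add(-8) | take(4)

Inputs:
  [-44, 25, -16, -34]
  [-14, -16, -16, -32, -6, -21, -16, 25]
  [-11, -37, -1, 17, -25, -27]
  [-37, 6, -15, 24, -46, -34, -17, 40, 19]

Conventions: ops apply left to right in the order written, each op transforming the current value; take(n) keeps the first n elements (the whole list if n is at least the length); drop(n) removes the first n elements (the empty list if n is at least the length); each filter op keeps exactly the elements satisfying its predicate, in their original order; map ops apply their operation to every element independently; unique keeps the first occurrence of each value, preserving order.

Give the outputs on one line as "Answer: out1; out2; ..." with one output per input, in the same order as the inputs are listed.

Execution, op by op:
  [-44, 25, -16, -34] -> [-39, 30, -11, -29] -> [-11, -29] -> [-29, -11] -> [-37, -19] -> [-37, -19]
  [-14, -16, -16, -32, -6, -21, -16, 25] -> [-9, -11, -11, -27, -1, -16, -11, 30] -> [-11, -27, -1, -16, -11, 30] -> [-27, -16, -11, -11, -1, 30] -> [-35, -24, -19, -19, -9, 22] -> [-35, -24, -19, -19]
  [-11, -37, -1, 17, -25, -27] -> [-6, -32, 4, 22, -20, -22] -> [4, 22, -20, -22] -> [-22, -20, 4, 22] -> [-30, -28, -4, 14] -> [-30, -28, -4, 14]
  [-37, 6, -15, 24, -46, -34, -17, 40, 19] -> [-32, 11, -10, 29, -41, -29, -12, 45, 24] -> [-10, 29, -41, -29, -12, 45, 24] -> [-41, -29, -12, -10, 24, 29, 45] -> [-49, -37, -20, -18, 16, 21, 37] -> [-49, -37, -20, -18]

[-37, -19]; [-35, -24, -19, -19]; [-30, -28, -4, 14]; [-49, -37, -20, -18]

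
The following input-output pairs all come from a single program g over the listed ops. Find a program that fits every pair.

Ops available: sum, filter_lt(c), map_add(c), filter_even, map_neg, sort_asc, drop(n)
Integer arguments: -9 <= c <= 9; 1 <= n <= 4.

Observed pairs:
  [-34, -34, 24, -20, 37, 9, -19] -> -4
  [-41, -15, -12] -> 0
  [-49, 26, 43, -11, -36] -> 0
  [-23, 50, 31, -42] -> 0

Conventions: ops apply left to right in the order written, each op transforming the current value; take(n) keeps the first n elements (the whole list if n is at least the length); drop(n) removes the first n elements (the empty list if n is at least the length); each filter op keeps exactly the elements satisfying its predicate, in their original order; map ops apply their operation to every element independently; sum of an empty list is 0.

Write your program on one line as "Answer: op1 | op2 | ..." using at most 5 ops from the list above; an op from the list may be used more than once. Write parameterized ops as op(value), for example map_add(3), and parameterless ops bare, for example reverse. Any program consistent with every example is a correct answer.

sort_asc | filter_even | map_neg | drop(2) | sum

Check, running the answer program on each example:
  [-34, -34, 24, -20, 37, 9, -19] -> [-34, -34, -20, -19, 9, 24, 37] -> [-34, -34, -20, 24] -> [34, 34, 20, -24] -> [20, -24] -> -4
  [-41, -15, -12] -> [-41, -15, -12] -> [-12] -> [12] -> [] -> 0
  [-49, 26, 43, -11, -36] -> [-49, -36, -11, 26, 43] -> [-36, 26] -> [36, -26] -> [] -> 0
  [-23, 50, 31, -42] -> [-42, -23, 31, 50] -> [-42, 50] -> [42, -50] -> [] -> 0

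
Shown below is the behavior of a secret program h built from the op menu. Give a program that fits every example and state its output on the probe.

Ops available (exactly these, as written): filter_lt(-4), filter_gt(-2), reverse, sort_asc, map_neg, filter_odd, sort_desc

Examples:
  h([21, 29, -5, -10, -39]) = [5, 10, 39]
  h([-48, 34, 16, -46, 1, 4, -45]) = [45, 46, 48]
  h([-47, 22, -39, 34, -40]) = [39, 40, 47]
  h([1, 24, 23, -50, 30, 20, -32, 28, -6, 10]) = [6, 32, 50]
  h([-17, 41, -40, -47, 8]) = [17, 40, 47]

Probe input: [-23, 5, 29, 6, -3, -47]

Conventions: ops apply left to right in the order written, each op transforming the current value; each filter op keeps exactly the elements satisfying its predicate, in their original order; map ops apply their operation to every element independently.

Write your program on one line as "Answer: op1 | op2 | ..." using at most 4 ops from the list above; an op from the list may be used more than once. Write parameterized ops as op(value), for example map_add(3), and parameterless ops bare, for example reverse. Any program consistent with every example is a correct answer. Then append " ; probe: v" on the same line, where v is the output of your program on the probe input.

filter_lt(-4) | sort_desc | map_neg ; probe: [23, 47]

Check, running the answer program on each example:
  [21, 29, -5, -10, -39] -> [-5, -10, -39] -> [-5, -10, -39] -> [5, 10, 39]
  [-48, 34, 16, -46, 1, 4, -45] -> [-48, -46, -45] -> [-45, -46, -48] -> [45, 46, 48]
  [-47, 22, -39, 34, -40] -> [-47, -39, -40] -> [-39, -40, -47] -> [39, 40, 47]
  [1, 24, 23, -50, 30, 20, -32, 28, -6, 10] -> [-50, -32, -6] -> [-6, -32, -50] -> [6, 32, 50]
  [-17, 41, -40, -47, 8] -> [-17, -40, -47] -> [-17, -40, -47] -> [17, 40, 47]
  probe: [-23, 5, 29, 6, -3, -47] -> [-23, -47] -> [-23, -47] -> [23, 47]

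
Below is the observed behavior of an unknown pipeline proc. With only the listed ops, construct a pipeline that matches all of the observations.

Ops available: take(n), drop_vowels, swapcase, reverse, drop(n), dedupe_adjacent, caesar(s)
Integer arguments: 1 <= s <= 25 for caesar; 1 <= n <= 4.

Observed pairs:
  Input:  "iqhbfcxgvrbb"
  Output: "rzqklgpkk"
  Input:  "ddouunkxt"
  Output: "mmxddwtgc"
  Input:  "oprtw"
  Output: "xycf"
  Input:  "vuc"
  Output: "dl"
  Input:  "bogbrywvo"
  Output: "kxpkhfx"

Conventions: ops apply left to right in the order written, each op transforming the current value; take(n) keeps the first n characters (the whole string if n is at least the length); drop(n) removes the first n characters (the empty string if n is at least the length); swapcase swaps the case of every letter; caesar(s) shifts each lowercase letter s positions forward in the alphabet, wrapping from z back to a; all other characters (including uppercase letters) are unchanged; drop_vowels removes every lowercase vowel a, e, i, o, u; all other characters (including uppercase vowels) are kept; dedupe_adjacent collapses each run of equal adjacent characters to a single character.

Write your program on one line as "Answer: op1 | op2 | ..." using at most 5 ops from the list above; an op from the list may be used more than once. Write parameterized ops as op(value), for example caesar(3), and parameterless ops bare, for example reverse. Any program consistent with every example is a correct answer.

reverse | caesar(9) | reverse | drop_vowels

Check, running the answer program on each example:
  "iqhbfcxgvrbb" -> "bbrvgxcfbhqi" -> "kkaepglokqzr" -> "rzqkolgpeakk" -> "rzqklgpkk"
  "ddouunkxt" -> "txknuuodd" -> "cgtwddxmm" -> "mmxddwtgc" -> "mmxddwtgc"
  "oprtw" -> "wtrpo" -> "fcayx" -> "xyacf" -> "xycf"
  "vuc" -> "cuv" -> "lde" -> "edl" -> "dl"
  "bogbrywvo" -> "ovwyrbgob" -> "xefhakpxk" -> "kxpkahfex" -> "kxpkhfx"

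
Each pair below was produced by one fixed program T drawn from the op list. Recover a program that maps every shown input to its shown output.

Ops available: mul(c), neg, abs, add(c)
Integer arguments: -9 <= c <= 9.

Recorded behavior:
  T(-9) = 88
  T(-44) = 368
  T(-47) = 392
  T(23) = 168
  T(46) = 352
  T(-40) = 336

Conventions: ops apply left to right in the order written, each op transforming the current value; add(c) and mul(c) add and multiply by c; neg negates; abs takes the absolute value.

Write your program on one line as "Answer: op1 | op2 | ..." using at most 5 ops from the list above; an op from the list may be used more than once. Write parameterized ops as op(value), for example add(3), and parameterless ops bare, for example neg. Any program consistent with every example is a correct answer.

neg | add(2) | abs | mul(8)

Check, running the answer program on each example:
  -9 -> 9 -> 11 -> 11 -> 88
  -44 -> 44 -> 46 -> 46 -> 368
  -47 -> 47 -> 49 -> 49 -> 392
  23 -> -23 -> -21 -> 21 -> 168
  46 -> -46 -> -44 -> 44 -> 352
  -40 -> 40 -> 42 -> 42 -> 336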